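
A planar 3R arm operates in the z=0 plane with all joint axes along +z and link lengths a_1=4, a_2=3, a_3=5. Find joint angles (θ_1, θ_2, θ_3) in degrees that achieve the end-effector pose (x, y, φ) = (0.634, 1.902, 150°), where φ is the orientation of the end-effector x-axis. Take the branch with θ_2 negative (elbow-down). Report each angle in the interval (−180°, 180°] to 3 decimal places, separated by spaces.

wrist centre = target − a_3·(cos φ, sin φ) = (4.9641, -0.5980)
cos θ_2 = (25.0002−4²−3²)/(2·4·3) = 0.0000; θ_2 = -89.9996° (elbow-down)
β = atan2(-0.5980,4.9641) = -6.8690°; ψ = atan2(-3.0000,4.0000) = -36.8698°
θ_1 = β − ψ = 30.0008°
θ_3 = φ − θ_1 − θ_2 = -150.0011° (wrapped to (-180°,180°])

30.001 -90.000 -150.001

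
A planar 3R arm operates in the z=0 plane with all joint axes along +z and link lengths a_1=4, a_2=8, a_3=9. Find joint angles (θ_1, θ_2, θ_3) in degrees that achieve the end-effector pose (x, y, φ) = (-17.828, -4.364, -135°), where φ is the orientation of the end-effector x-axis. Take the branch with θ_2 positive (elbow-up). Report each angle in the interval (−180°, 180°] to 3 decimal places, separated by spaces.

149.998 30.003 44.999

wrist centre = target − a_3·(cos φ, sin φ) = (-11.4640, 2.0000)
cos θ_2 = (135.4240−4²−8²)/(2·4·8) = 0.8660; θ_2 = 30.0029° (elbow-up)
β = atan2(2.0000,-11.4640) = 170.1040°; ψ = atan2(4.0003,10.9280) = 20.1058°
θ_1 = β − ψ = 149.9982°
θ_3 = φ − θ_1 − θ_2 = 44.9989° (wrapped to (-180°,180°])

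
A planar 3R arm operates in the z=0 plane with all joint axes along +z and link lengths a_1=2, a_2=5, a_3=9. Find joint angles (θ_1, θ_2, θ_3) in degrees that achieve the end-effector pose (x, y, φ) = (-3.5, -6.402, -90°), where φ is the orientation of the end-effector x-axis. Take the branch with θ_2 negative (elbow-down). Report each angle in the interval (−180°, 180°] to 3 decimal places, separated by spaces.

-119.998 -120.001 149.999

wrist centre = target − a_3·(cos φ, sin φ) = (-3.5000, 2.5980)
cos θ_2 = (18.9996−2²−5²)/(2·2·5) = -0.5000; θ_2 = -120.0013° (elbow-down)
β = atan2(2.5980,-3.5000) = 143.4140°; ψ = atan2(-4.3301,-0.5001) = -96.5882°
θ_1 = β − ψ = 240.0022°
θ_3 = φ − θ_1 − θ_2 = 149.9991° (wrapped to (-180°,180°])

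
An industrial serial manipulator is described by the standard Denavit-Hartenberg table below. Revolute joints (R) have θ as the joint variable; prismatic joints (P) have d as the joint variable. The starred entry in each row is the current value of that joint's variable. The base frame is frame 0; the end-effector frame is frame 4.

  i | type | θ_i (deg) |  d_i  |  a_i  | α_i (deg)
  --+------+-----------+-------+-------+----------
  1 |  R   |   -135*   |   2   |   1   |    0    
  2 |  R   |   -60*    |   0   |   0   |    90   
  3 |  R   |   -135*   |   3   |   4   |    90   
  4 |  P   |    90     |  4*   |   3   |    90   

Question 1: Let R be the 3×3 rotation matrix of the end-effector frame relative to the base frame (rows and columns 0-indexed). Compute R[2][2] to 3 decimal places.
End-effector z-axis (col 2 of R) = (0.6830,-0.1830,-0.7071)
R[2][2] = -0.7071

-0.707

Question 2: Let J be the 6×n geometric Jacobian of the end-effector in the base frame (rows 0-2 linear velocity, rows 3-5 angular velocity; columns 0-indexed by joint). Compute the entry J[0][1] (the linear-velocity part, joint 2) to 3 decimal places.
-4.331

axis z_1 = (0.0000,0.0000,1.0000); lever o_n−o_1 = (7.0170,4.3315,-0.0000)
cross product → J_v[:, 1] = (-4.3315,7.0170,0.0000)
J_ω[:, 1] = z_1
entry J[0][1] = -4.3315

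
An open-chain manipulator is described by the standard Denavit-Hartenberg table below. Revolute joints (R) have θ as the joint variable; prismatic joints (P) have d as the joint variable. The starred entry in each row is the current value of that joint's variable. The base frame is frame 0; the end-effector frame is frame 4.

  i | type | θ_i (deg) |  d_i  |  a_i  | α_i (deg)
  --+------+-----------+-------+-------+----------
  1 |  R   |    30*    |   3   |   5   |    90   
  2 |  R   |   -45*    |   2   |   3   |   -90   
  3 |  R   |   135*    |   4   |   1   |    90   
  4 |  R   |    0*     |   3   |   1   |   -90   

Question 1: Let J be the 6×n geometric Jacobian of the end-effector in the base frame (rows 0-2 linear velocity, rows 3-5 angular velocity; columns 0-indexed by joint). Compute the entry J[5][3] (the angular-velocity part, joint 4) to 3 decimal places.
-0.500

axis z_3 = (0.0795,0.8624,-0.5000); lever o_n−o_3 = (-0.5482,2.9495,-1.0000)
cross product → J_v[:, 3] = (0.6124,0.3536,0.7071)
J_ω[:, 3] = z_3
entry J[5][3] = -0.5000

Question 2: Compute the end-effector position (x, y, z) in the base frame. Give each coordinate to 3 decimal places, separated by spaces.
8.282 6.555 3.207

after link 1: o_1 = (4.3301, 2.5000, 3.0000)
after link 2: o_2 = (7.1672, 1.8286, 0.8787)
after link 3: o_3 = (8.8302, 3.6052, 4.2071)
after link 4: o_4 = (8.2820, 6.5547, 3.2071)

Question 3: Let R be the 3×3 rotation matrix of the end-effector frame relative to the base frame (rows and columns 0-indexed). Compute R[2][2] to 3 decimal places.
0.707

End-effector z-axis (col 2 of R) = (0.6124,0.3536,0.7071)
R[2][2] = 0.7071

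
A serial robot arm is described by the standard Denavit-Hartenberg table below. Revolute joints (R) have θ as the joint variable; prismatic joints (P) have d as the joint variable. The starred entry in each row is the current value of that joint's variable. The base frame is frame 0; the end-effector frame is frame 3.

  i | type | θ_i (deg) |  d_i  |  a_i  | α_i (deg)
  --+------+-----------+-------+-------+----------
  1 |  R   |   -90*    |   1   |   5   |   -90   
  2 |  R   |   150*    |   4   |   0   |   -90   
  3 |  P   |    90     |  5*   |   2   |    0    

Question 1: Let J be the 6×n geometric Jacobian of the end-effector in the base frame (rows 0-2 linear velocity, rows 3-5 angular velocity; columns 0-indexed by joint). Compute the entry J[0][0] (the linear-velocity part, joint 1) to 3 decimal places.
2.500

axis z_0 = ẑ; lever o_n−o_0 = (2.0000,-2.5000,5.3301)
cross product → J_v[:, 0] = (2.5000,2.0000,-0.0000)
J_ω[:, 0] = z_0
entry J[0][0] = 2.5000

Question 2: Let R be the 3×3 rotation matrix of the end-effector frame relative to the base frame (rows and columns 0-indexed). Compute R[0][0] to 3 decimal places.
-1.000

End-effector x-axis (col 0 of R) = (-1.0000,0.0000,-0.0000)
R[0][0] = -1.0000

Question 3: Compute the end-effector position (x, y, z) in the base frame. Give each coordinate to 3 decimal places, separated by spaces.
after link 1: o_1 = (0.0000, -5.0000, 1.0000)
after link 2: o_2 = (4.0000, -5.0000, 1.0000)
after link 3: o_3 = (2.0000, -2.5000, 5.3301)

2.000 -2.500 5.330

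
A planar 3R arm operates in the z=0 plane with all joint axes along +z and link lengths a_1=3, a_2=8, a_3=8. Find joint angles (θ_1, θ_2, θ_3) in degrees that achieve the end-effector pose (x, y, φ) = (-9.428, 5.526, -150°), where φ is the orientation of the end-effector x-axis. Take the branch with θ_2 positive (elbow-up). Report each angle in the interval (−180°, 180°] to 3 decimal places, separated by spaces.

wrist centre = target − a_3·(cos φ, sin φ) = (-2.4998, 9.5260)
cos θ_2 = (96.9937−3²−8²)/(2·3·8) = 0.4999; θ_2 = 60.0087° (elbow-up)
β = atan2(9.5260,-2.4998) = 104.7039°; ψ = atan2(6.9288,6.9989) = 44.7115°
θ_1 = β − ψ = 59.9924°
θ_3 = φ − θ_1 − θ_2 = 89.9988° (wrapped to (-180°,180°])

59.992 60.009 89.999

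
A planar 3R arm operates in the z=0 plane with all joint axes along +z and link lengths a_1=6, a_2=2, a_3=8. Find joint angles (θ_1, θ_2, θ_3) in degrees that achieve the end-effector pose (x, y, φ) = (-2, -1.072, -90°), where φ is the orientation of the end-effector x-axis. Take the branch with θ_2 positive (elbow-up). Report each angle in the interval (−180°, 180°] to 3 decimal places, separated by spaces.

92.203 60.008 117.789

wrist centre = target − a_3·(cos φ, sin φ) = (-2.0000, 6.9280)
cos θ_2 = (51.9972−6²−2²)/(2·6·2) = 0.4999; θ_2 = 60.0078° (elbow-up)
β = atan2(6.9280,-2.0000) = 106.1026°; ψ = atan2(1.7322,6.9998) = 13.8994°
θ_1 = β − ψ = 92.2032°
θ_3 = φ − θ_1 − θ_2 = 117.7891° (wrapped to (-180°,180°])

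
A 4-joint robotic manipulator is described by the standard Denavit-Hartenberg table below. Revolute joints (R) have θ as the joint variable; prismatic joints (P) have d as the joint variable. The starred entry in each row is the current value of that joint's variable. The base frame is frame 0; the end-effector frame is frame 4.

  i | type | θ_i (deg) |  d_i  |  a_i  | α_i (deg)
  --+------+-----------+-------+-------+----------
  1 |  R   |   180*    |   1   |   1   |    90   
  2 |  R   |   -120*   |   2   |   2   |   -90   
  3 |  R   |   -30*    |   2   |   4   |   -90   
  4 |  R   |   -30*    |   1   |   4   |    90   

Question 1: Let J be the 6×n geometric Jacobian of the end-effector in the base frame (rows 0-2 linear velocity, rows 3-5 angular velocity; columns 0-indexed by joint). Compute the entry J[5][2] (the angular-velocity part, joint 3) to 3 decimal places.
axis z_2 = (-0.8660,0.0000,-0.5000); lever o_n−o_2 = (0.0179,2.8660,-8.0311)
cross product → J_v[:, 2] = (1.4330,-6.9641,-2.4821)
J_ω[:, 2] = z_2
entry J[5][2] = -0.5000

-0.500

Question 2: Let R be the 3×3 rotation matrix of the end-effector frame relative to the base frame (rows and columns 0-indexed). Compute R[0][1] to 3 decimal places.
End-effector y-axis (col 1 of R) = (0.2500,-0.8660,-0.4330)
R[0][1] = 0.2500

0.250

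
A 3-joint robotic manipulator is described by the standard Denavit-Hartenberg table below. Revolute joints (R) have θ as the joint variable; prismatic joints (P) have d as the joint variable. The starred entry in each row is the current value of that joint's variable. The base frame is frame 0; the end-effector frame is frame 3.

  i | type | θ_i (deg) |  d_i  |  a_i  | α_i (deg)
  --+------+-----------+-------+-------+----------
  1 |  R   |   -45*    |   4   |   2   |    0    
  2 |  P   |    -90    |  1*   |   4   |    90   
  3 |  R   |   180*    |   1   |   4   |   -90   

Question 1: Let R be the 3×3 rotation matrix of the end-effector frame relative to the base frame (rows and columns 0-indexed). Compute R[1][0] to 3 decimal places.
0.707

End-effector x-axis (col 0 of R) = (0.7071,0.7071,0.0000)
R[1][0] = 0.7071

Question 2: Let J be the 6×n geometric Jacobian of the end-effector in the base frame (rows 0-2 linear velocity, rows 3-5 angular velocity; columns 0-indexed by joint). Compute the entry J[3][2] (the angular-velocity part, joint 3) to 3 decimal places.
axis z_2 = (-0.7071,0.7071,0.0000); lever o_n−o_2 = (2.1213,3.5355,0.0000)
cross product → J_v[:, 2] = (0.0000,0.0000,-4.0000)
J_ω[:, 2] = z_2
entry J[3][2] = -0.7071

-0.707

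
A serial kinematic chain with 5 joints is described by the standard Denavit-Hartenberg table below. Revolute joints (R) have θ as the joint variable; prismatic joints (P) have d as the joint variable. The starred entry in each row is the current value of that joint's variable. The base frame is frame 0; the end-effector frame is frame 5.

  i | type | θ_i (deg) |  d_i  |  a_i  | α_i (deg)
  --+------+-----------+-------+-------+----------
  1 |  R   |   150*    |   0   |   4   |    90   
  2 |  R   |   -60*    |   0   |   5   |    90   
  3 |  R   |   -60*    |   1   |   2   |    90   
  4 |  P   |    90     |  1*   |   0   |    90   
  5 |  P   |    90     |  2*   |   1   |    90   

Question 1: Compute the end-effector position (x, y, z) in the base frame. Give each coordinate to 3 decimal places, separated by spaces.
after link 1: o_1 = (-3.4641, 2.0000, 0.0000)
after link 2: o_2 = (-5.6292, 3.2500, -4.3301)
after link 3: o_3 = (-6.1782, 1.5670, -5.6962)
after link 4: o_4 = (-6.0532, 0.9175, -4.9462)
after link 5: o_5 = (-7.2272, -0.9821, -5.0622)

-7.227 -0.982 -5.062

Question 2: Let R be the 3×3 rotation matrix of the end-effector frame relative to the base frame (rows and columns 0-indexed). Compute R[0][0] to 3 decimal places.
0.125

End-effector x-axis (col 0 of R) = (0.1250,-0.6495,0.7500)
R[0][0] = 0.1250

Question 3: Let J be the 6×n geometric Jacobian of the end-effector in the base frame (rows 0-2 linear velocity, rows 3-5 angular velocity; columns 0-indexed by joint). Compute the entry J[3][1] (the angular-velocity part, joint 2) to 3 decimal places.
0.500

axis z_1 = (0.5000,0.8660,0.0000); lever o_n−o_1 = (-3.7631,-2.9821,-5.0622)
cross product → J_v[:, 1] = (-4.3840,2.5311,1.7679)
J_ω[:, 1] = z_1
entry J[3][1] = 0.5000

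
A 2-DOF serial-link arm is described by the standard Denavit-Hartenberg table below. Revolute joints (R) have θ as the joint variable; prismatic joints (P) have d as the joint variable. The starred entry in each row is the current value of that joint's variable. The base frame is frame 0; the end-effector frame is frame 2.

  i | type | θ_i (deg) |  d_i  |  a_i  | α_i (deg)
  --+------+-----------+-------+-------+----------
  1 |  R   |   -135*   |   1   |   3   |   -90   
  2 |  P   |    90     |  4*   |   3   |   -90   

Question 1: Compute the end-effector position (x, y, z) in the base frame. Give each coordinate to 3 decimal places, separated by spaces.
after link 1: o_1 = (-2.1213, -2.1213, 1.0000)
after link 2: o_2 = (0.7071, -4.9497, -2.0000)

0.707 -4.950 -2.000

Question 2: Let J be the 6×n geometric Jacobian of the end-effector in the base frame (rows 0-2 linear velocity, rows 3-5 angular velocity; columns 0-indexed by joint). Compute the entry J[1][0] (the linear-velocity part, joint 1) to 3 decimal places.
0.707

axis z_0 = ẑ; lever o_n−o_0 = (0.7071,-4.9497,-2.0000)
cross product → J_v[:, 0] = (4.9497,0.7071,-0.0000)
J_ω[:, 0] = z_0
entry J[1][0] = 0.7071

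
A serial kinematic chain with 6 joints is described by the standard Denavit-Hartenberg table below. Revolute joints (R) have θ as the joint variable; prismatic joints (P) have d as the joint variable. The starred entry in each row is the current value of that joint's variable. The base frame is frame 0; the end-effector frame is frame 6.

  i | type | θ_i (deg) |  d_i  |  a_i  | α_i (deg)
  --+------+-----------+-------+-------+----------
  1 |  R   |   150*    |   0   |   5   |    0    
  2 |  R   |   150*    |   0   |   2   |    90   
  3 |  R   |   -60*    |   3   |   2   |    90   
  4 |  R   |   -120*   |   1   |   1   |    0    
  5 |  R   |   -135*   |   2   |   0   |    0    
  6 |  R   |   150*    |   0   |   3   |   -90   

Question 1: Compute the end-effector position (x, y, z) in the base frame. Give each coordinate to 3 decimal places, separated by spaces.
after link 1: o_1 = (-4.3301, 2.5000, 0.0000)
after link 2: o_2 = (-3.3301, 0.7679, 0.0000)
after link 3: o_3 = (-5.4282, -1.5981, -1.7321)
after link 4: o_4 = (-5.2362, -0.1986, -1.7990)
after link 5: o_5 = (-6.1022, 1.3014, -2.7990)
after link 6: o_6 = (-3.7868, 3.0865, -2.1266)

-3.787 3.087 -2.127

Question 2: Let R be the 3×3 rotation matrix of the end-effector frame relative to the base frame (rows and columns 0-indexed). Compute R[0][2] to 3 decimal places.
End-effector z-axis (col 2 of R) = (0.4656,-0.2888,-0.8365)
R[0][2] = 0.4656

0.466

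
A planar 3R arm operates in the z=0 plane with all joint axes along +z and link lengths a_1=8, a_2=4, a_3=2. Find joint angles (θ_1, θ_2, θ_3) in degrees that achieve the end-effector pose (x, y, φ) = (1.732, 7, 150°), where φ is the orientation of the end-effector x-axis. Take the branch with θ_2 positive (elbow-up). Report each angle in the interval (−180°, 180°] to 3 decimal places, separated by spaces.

wrist centre = target − a_3·(cos φ, sin φ) = (3.4641, 6.0000)
cos θ_2 = (47.9996−8²−4²)/(2·8·4) = -0.5000; θ_2 = 120.0004° (elbow-up)
β = atan2(6.0000,3.4641) = 60.0004°; ψ = atan2(3.4641,6.0000) = 30.0000°
θ_1 = β − ψ = 30.0004°
θ_3 = φ − θ_1 − θ_2 = -0.0007° (wrapped to (-180°,180°])

30.000 120.000 -0.001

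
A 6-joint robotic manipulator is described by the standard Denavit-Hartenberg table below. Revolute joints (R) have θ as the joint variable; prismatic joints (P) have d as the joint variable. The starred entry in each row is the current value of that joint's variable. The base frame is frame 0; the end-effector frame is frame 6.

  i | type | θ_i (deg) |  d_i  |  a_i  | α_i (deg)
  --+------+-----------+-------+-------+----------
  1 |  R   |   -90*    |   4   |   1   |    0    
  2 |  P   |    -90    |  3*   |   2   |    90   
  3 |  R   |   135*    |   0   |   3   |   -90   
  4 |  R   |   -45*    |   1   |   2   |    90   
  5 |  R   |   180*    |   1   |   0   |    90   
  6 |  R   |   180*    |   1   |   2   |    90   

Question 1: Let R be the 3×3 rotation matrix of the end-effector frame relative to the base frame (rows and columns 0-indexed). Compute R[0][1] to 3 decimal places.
0.707

End-effector y-axis (col 1 of R) = (0.7071,0.0000,-0.7071)
R[0][1] = 0.7071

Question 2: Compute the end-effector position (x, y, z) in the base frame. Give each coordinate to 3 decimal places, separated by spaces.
after link 1: o_1 = (0.0000, -1.0000, 4.0000)
after link 2: o_2 = (-2.0000, -1.0000, 7.0000)
after link 3: o_3 = (0.1213, -1.0000, 9.1213)
after link 4: o_4 = (1.8284, 0.4142, 9.4142)
after link 5: o_5 = (1.3284, 1.1213, 8.9142)
after link 6: o_6 = (3.0355, 2.5355, 9.2071)

3.036 2.536 9.207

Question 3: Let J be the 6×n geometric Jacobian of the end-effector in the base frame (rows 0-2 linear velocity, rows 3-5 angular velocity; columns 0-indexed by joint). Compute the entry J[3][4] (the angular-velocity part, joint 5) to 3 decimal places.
-0.500

axis z_4 = (-0.5000,0.7071,-0.5000); lever o_n−o_4 = (1.2071,2.1213,-0.2071)
cross product → J_v[:, 4] = (0.9142,-0.7071,-1.9142)
J_ω[:, 4] = z_4
entry J[3][4] = -0.5000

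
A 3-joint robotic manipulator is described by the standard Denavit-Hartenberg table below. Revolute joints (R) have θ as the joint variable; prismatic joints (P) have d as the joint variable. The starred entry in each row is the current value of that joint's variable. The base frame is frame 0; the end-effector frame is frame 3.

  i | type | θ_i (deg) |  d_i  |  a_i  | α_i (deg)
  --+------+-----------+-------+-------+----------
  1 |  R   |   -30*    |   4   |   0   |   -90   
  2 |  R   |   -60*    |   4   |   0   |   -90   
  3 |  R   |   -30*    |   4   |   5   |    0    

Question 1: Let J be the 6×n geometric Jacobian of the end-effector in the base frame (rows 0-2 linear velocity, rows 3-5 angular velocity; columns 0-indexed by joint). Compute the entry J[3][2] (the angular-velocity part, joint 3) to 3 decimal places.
0.750

axis z_2 = (0.7500,-0.4330,-0.5000); lever o_n−o_2 = (6.1250,-0.6495,1.7500)
cross product → J_v[:, 2] = (-1.0825,-4.3750,2.1651)
J_ω[:, 2] = z_2
entry J[3][2] = 0.7500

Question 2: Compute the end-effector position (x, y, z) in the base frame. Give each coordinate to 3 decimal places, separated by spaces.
8.125 2.815 5.750

after link 1: o_1 = (0.0000, 0.0000, 4.0000)
after link 2: o_2 = (2.0000, 3.4641, 4.0000)
after link 3: o_3 = (8.1250, 2.8146, 5.7500)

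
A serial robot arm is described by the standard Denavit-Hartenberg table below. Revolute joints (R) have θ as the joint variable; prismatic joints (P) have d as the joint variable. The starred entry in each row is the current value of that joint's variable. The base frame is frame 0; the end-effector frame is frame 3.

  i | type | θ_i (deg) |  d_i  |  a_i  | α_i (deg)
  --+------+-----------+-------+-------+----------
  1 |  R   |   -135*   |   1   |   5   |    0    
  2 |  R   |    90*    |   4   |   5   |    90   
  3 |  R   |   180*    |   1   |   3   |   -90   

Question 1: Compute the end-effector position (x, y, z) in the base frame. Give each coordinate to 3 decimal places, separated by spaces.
-2.828 -5.657 5.000

after link 1: o_1 = (-3.5355, -3.5355, 1.0000)
after link 2: o_2 = (0.0000, -7.0711, 5.0000)
after link 3: o_3 = (-2.8284, -5.6569, 5.0000)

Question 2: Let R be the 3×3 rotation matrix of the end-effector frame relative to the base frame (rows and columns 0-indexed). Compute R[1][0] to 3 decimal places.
0.707

End-effector x-axis (col 0 of R) = (-0.7071,0.7071,0.0000)
R[1][0] = 0.7071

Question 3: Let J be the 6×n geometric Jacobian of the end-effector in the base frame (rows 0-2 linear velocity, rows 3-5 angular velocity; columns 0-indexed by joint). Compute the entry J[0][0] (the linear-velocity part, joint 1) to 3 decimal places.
5.657

axis z_0 = ẑ; lever o_n−o_0 = (-2.8284,-5.6569,5.0000)
cross product → J_v[:, 0] = (5.6569,-2.8284,0.0000)
J_ω[:, 0] = z_0
entry J[0][0] = 5.6569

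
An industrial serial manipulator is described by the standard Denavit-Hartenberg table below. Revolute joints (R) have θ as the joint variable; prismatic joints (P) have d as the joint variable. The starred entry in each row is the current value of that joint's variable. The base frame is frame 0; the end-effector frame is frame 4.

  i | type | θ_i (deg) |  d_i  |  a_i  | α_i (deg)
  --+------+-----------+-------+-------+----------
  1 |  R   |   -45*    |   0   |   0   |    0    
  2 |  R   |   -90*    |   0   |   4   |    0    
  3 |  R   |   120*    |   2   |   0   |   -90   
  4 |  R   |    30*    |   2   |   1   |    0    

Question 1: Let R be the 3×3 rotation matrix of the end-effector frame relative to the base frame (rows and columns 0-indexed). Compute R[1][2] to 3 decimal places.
End-effector z-axis (col 2 of R) = (0.2588,0.9659,0.0000)
R[1][2] = 0.9659

0.966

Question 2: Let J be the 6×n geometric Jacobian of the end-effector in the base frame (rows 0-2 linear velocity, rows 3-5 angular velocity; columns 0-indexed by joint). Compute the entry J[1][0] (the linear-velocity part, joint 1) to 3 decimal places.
-1.474

axis z_0 = ẑ; lever o_n−o_0 = (-1.4743,-1.1207,1.5000)
cross product → J_v[:, 0] = (1.1207,-1.4743,0.0000)
J_ω[:, 0] = z_0
entry J[1][0] = -1.4743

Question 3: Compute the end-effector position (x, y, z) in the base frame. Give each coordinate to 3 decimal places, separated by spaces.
after link 1: o_1 = (0.0000, 0.0000, 0.0000)
after link 2: o_2 = (-2.8284, -2.8284, 0.0000)
after link 3: o_3 = (-2.8284, -2.8284, 2.0000)
after link 4: o_4 = (-1.4743, -1.1207, 1.5000)

-1.474 -1.121 1.500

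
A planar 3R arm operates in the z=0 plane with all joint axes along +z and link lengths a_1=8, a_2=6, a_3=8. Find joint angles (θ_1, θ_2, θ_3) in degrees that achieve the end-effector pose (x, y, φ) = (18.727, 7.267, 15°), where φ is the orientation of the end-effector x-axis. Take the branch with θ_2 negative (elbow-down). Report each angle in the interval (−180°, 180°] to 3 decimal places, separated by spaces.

wrist centre = target − a_3·(cos φ, sin φ) = (10.9996, 5.1964)
cos θ_2 = (147.9941−8²−6²)/(2·8·6) = 0.4999; θ_2 = -60.0041° (elbow-down)
β = atan2(5.1964,10.9996) = 25.2871°; ψ = atan2(-5.1964,10.9996) = -25.2866°
θ_1 = β − ψ = 50.5737°
θ_3 = φ − θ_1 − θ_2 = 24.4303° (wrapped to (-180°,180°])

50.574 -60.004 24.430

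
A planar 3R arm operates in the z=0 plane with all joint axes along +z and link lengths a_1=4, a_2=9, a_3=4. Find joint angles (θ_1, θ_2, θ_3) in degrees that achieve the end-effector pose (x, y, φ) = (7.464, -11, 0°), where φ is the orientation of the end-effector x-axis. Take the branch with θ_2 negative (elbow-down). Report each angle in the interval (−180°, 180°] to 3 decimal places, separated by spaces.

-30.000 -60.001 90.001

wrist centre = target − a_3·(cos φ, sin φ) = (3.4640, -11.0000)
cos θ_2 = (132.9993−4²−9²)/(2·4·9) = 0.5000; θ_2 = -60.0006° (elbow-down)
β = atan2(-11.0000,3.4640) = -72.5203°; ψ = atan2(-7.7943,8.4999) = -42.5203°
θ_1 = β − ψ = -30.0000°
θ_3 = φ − θ_1 − θ_2 = 90.0006° (wrapped to (-180°,180°])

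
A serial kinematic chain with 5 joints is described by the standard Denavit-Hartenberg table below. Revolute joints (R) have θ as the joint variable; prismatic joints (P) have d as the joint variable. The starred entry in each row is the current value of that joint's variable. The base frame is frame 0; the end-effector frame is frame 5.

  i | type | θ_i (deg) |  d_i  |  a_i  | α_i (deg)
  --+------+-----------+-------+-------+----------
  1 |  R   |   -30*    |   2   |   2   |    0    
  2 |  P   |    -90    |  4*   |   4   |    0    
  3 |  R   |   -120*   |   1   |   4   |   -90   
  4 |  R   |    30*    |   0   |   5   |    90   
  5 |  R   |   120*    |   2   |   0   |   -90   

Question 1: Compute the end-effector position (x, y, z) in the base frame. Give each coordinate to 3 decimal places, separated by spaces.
after link 1: o_1 = (1.7321, -1.0000, 2.0000)
after link 2: o_2 = (-0.2679, -4.4641, 6.0000)
after link 3: o_3 = (-2.2679, -1.0000, 7.0000)
after link 4: o_4 = (-4.4330, 2.7500, 4.5000)
after link 5: o_5 = (-4.9330, 3.6160, 6.2321)

-4.933 3.616 6.232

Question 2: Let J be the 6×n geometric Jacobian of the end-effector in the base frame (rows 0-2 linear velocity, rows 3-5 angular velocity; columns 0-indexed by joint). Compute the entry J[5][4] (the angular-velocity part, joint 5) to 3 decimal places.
0.866

axis z_4 = (-0.2500,0.4330,0.8660); lever o_n−o_4 = (-0.5000,0.8660,1.7321)
cross product → J_v[:, 4] = (0.0000,0.0000,-0.0000)
J_ω[:, 4] = z_4
entry J[5][4] = 0.8660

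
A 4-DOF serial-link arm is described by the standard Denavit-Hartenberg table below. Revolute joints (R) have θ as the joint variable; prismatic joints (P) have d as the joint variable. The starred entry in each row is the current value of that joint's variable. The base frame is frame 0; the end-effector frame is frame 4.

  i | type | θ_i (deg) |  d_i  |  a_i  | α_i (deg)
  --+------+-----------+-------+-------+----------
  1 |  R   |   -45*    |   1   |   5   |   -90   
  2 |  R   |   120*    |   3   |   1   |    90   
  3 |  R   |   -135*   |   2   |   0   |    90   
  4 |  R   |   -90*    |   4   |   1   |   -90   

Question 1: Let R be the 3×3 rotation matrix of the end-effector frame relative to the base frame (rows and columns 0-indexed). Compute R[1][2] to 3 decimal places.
-0.750

End-effector z-axis (col 2 of R) = (-0.2500,-0.7500,0.6124)
R[1][2] = -0.7500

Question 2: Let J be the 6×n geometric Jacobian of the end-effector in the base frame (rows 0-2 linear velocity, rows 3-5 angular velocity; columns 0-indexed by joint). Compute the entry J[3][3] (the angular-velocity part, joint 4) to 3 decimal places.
axis z_3 = (0.7500,0.2500,0.6124); lever o_n−o_3 = (2.3876,1.6124,2.9495)
cross product → J_v[:, 3] = (-0.2500,-0.7500,0.6124)
J_ω[:, 3] = z_3
entry J[3][3] = 0.7500

0.750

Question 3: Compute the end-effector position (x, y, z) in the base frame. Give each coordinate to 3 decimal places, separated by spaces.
after link 1: o_1 = (3.5355, -3.5355, 1.0000)
after link 2: o_2 = (5.3033, -1.0607, 0.1340)
after link 3: o_3 = (6.5280, -2.2854, -0.8660)
after link 4: o_4 = (8.9157, -0.6730, 2.0835)

8.916 -0.673 2.083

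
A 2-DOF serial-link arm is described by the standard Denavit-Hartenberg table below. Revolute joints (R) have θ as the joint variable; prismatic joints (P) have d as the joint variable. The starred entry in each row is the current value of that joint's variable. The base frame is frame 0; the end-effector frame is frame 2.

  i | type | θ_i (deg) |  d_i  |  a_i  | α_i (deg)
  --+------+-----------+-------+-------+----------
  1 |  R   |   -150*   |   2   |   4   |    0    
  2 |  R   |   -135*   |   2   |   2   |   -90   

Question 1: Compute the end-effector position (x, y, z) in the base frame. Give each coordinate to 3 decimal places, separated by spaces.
after link 1: o_1 = (-3.4641, -2.0000, 2.0000)
after link 2: o_2 = (-2.9465, -0.0681, 4.0000)

-2.946 -0.068 4.000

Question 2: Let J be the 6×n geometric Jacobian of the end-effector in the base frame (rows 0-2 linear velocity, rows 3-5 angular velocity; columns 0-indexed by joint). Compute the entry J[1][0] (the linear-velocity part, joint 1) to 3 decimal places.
-2.946

axis z_0 = ẑ; lever o_n−o_0 = (-2.9465,-0.0681,4.0000)
cross product → J_v[:, 0] = (0.0681,-2.9465,0.0000)
J_ω[:, 0] = z_0
entry J[1][0] = -2.9465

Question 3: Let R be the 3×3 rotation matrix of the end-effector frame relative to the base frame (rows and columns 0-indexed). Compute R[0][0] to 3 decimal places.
0.259

End-effector x-axis (col 0 of R) = (0.2588,0.9659,0.0000)
R[0][0] = 0.2588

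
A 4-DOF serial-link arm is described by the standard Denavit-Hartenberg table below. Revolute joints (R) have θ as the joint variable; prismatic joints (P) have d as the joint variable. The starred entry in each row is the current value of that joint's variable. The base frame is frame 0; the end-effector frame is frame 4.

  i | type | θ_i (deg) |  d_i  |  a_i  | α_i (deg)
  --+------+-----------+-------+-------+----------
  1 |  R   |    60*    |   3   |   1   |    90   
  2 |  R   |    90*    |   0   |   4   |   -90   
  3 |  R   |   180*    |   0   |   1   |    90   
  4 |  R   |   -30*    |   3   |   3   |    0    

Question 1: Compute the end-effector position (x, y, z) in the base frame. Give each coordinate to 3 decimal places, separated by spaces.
after link 1: o_1 = (0.5000, 0.8660, 3.0000)
after link 2: o_2 = (0.5000, 0.8660, 7.0000)
after link 3: o_3 = (0.5000, 0.8660, 6.0000)
after link 4: o_4 = (-1.3481, 3.6651, 3.4019)

-1.348 3.665 3.402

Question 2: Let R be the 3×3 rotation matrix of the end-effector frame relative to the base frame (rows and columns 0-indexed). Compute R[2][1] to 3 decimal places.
-0.500

End-effector y-axis (col 1 of R) = (-0.4330,-0.7500,-0.5000)
R[2][1] = -0.5000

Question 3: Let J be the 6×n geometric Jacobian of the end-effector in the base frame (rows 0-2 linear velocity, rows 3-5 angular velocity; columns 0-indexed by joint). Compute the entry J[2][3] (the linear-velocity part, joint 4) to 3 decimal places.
-1.500

axis z_3 = (-0.8660,0.5000,0.0000); lever o_n−o_3 = (-1.8481,2.7990,-2.5981)
cross product → J_v[:, 3] = (-1.2990,-2.2500,-1.5000)
J_ω[:, 3] = z_3
entry J[2][3] = -1.5000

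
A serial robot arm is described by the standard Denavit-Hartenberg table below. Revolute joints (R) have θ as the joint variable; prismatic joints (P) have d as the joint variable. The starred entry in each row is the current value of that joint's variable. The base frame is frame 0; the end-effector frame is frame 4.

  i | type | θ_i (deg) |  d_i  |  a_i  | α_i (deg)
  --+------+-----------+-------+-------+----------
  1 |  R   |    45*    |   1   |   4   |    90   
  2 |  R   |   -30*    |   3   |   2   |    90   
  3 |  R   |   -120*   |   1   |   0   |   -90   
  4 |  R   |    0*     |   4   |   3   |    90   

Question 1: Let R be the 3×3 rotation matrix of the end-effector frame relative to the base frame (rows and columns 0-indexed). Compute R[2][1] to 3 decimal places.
-0.433

End-effector y-axis (col 1 of R) = (0.1768,0.8839,-0.4330)
R[2][1] = -0.4330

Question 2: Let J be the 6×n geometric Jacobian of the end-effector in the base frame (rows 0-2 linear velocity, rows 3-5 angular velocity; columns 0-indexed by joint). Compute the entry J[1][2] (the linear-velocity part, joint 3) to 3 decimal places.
1.427

axis z_2 = (-0.3536,-0.3536,-0.8660); lever o_n−o_2 = (-2.4021,4.1005,-1.8481)
cross product → J_v[:, 2] = (4.2046,1.4269,-2.2990)
J_ω[:, 2] = z_2
entry J[1][2] = 1.4269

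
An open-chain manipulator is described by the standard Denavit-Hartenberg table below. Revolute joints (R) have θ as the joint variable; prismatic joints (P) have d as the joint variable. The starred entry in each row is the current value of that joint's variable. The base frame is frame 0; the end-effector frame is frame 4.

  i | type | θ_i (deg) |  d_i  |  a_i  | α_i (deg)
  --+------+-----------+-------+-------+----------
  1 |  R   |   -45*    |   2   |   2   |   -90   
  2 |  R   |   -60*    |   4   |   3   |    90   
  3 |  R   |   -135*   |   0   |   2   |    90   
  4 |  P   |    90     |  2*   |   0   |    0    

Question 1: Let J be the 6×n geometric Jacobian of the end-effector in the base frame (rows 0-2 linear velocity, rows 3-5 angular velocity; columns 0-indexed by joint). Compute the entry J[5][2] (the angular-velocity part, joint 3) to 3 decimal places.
0.500

axis z_2 = (-0.6124,0.6124,0.5000); lever o_n−o_2 = (-1.0000,1.0000,-2.4495)
cross product → J_v[:, 2] = (-2.0000,-2.0000,-0.0000)
J_ω[:, 2] = z_2
entry J[5][2] = 0.5000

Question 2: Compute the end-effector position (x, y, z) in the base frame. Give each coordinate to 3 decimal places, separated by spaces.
4.303 1.354 2.149

after link 1: o_1 = (1.4142, -1.4142, 2.0000)
after link 2: o_2 = (5.3033, 0.3536, 4.5981)
after link 3: o_3 = (3.8033, -0.1464, 3.3733)
after link 4: o_4 = (4.3033, 1.3536, 2.1486)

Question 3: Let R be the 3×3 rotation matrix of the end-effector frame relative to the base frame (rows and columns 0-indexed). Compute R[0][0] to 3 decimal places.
-0.612

End-effector x-axis (col 0 of R) = (-0.6124,0.6124,0.5000)
R[0][0] = -0.6124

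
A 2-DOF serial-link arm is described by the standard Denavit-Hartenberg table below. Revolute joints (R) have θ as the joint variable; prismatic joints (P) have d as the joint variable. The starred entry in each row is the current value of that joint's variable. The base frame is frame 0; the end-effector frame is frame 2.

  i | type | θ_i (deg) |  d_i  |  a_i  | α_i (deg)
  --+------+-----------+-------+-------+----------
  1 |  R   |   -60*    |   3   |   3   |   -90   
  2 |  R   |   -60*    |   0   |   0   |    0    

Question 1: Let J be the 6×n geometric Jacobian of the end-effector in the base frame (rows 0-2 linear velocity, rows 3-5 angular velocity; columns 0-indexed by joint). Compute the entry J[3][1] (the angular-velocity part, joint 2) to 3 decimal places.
0.866

axis z_1 = (0.8660,0.5000,0.0000); lever o_n−o_1 = (0.0000,0.0000,0.0000)
cross product → J_v[:, 1] = (0.0000,0.0000,0.0000)
J_ω[:, 1] = z_1
entry J[3][1] = 0.8660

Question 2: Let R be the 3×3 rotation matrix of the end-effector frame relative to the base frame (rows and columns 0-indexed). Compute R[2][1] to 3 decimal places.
-0.500

End-effector y-axis (col 1 of R) = (0.4330,-0.7500,-0.5000)
R[2][1] = -0.5000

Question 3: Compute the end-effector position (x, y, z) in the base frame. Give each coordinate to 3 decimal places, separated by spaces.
1.500 -2.598 3.000

after link 1: o_1 = (1.5000, -2.5981, 3.0000)
after link 2: o_2 = (1.5000, -2.5981, 3.0000)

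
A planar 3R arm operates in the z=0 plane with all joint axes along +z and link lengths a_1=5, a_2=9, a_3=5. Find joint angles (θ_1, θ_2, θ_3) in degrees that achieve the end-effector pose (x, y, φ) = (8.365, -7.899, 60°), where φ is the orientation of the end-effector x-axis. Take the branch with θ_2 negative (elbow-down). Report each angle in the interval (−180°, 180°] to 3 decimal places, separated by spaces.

wrist centre = target − a_3·(cos φ, sin φ) = (5.8650, -12.2291)
cos θ_2 = (183.9498−5²−9²)/(2·5·9) = 0.8661; θ_2 = -29.9905° (elbow-down)
β = atan2(-12.2291,5.8650) = -64.3780°; ψ = atan2(-4.4987,12.7950) = -19.3716°
θ_1 = β − ψ = -45.0063°
θ_3 = φ − θ_1 − θ_2 = 134.9968° (wrapped to (-180°,180°])

-45.006 -29.990 134.997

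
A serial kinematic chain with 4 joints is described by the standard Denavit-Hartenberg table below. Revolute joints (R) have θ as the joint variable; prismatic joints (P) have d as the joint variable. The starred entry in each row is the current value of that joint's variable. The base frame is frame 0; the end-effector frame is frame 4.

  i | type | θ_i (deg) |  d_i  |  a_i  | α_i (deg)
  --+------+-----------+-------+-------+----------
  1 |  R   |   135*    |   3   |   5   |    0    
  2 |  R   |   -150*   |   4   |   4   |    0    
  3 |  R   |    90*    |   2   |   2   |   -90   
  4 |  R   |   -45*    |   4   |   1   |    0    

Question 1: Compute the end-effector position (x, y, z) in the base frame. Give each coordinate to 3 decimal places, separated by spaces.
after link 1: o_1 = (-3.5355, 3.5355, 3.0000)
after link 2: o_2 = (0.3282, 2.5003, 7.0000)
after link 3: o_3 = (0.8458, 4.4321, 9.0000)
after link 4: o_4 = (-2.8349, 6.1504, 9.7071)

-2.835 6.150 9.707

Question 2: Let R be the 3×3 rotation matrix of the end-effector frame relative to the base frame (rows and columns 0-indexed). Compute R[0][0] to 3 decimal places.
0.183

End-effector x-axis (col 0 of R) = (0.1830,0.6830,0.7071)
R[0][0] = 0.1830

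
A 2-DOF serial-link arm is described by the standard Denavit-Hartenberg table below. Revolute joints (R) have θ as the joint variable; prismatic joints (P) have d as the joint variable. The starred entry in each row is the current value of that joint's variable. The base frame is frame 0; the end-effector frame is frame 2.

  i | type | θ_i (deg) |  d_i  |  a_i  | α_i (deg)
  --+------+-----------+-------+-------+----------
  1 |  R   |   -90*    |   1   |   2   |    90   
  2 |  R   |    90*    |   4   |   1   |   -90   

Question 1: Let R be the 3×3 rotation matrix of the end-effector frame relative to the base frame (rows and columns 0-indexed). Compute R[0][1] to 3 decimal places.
1.000

End-effector y-axis (col 1 of R) = (1.0000,0.0000,-0.0000)
R[0][1] = 1.0000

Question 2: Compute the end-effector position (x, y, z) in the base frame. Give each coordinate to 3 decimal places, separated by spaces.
after link 1: o_1 = (0.0000, -2.0000, 1.0000)
after link 2: o_2 = (-4.0000, -2.0000, 2.0000)

-4.000 -2.000 2.000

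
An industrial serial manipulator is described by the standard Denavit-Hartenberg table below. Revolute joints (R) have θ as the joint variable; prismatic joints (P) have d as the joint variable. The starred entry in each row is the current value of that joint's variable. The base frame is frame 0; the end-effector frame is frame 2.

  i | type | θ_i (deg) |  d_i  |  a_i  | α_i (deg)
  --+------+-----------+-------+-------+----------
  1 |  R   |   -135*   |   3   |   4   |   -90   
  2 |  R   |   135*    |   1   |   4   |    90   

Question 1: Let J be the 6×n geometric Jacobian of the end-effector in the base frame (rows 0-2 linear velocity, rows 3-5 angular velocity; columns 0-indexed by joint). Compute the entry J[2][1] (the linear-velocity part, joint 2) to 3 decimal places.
2.828

axis z_1 = (0.7071,-0.7071,0.0000); lever o_n−o_1 = (2.7071,1.2929,-2.8284)
cross product → J_v[:, 1] = (2.0000,2.0000,2.8284)
J_ω[:, 1] = z_1
entry J[2][1] = 2.8284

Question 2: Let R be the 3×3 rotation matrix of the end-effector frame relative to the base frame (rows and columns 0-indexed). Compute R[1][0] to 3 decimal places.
0.500

End-effector x-axis (col 0 of R) = (0.5000,0.5000,-0.7071)
R[1][0] = 0.5000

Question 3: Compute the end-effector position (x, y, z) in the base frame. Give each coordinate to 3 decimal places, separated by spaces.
after link 1: o_1 = (-2.8284, -2.8284, 3.0000)
after link 2: o_2 = (-0.1213, -1.5355, 0.1716)

-0.121 -1.536 0.172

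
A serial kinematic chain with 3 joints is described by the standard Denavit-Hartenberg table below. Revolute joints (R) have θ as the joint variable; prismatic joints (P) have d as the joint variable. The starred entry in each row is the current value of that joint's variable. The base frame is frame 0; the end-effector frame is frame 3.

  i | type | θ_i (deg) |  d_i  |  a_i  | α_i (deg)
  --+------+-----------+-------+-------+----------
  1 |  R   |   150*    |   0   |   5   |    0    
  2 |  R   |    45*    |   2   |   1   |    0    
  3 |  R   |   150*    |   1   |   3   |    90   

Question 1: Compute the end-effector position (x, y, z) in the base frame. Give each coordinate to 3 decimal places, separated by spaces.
-2.398 1.465 3.000

after link 1: o_1 = (-4.3301, 2.5000, 0.0000)
after link 2: o_2 = (-5.2961, 2.2412, 2.0000)
after link 3: o_3 = (-2.3983, 1.4647, 3.0000)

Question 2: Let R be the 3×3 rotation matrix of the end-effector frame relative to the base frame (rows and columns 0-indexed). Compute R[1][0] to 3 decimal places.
-0.259

End-effector x-axis (col 0 of R) = (0.9659,-0.2588,0.0000)
R[1][0] = -0.2588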